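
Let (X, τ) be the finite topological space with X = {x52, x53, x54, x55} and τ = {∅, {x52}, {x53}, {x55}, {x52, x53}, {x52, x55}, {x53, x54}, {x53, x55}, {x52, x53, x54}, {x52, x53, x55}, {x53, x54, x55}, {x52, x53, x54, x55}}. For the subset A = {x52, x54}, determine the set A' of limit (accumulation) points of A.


A' = ∅

For each x ∈ X, list the open sets U ∈ τ with x ∈ U, then check whether U ∩ (A ∖ {x}) ≠ ∅ for every such U.
  x = x52: open {x52} ∋ x has {x52} ∩ (A ∖ {x52}) = ∅, so x is NOT a limit point.
  x = x53: open {x53} ∋ x has {x53} ∩ (A ∖ {x53}) = ∅, so x is NOT a limit point.
  x = x54: open {x53, x54} ∋ x has {x53, x54} ∩ (A ∖ {x54}) = ∅, so x is NOT a limit point.
  x = x55: open {x55} ∋ x has {x55} ∩ (A ∖ {x55}) = ∅, so x is NOT a limit point.
Collecting: A' = ∅.


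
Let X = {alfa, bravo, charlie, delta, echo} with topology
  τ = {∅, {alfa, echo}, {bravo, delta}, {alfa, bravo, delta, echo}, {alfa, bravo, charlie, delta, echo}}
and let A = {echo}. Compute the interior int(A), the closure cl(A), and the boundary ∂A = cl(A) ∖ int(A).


int(A) = ∅, cl(A) = {alfa, charlie, echo}, ∂A = {alfa, charlie, echo}.

Closed sets in (X, τ) are complements of opens:
  closed(X, τ) = {∅, {charlie}, {alfa, charlie, echo}, {bravo, charlie, delta}, {alfa, bravo, charlie, delta, echo}}.
int(A) = ⋃ {U ∈ τ : U ⊆ A}. Opens contained in A: ∅.
Taking the union of these: int(A) = ∅.
cl(A) = ⋂ {C closed : A ⊆ C}. Closed sets containing A: {alfa, charlie, echo}, {alfa, bravo, charlie, delta, echo}.
Intersecting these: cl(A) = {alfa, charlie, echo}.
∂A = cl(A) ∖ int(A) = {alfa, charlie, echo} ∖ ∅ = {alfa, charlie, echo}.


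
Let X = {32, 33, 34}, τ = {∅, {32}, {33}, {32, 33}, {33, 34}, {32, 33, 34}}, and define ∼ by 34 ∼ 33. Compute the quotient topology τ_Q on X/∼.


X/∼ = {[32], [33=34]}; |τ_Q| = 4.

Equivalence classes: [32], [33=34].
Quotient map π: X → X/∼ sends 32 ↦ [32], 33 ↦ [33=34], 34 ↦ [33=34].
For each subset V ⊆ X/∼, compute π^{-1}(V) ⊆ X and check whether π^{-1}(V) ∈ τ. V is open in τ_Q iff π^{-1}(V) ∈ τ.
  V = {}: π^{-1}(V) = ∅ ∈ τ ✓.
  V = {[32]}: π^{-1}(V) = {32} ∈ τ ✓.
  V = {[33=34]}: π^{-1}(V) = {33, 34} ∈ τ ✓.
  V = {[32], [33=34]}: π^{-1}(V) = {32, 33, 34} ∈ τ ✓.
Open sets in the quotient: τ_Q = {{}, {[32]}, {[33=34]}, {[32], [33=34]}} (4 elements).


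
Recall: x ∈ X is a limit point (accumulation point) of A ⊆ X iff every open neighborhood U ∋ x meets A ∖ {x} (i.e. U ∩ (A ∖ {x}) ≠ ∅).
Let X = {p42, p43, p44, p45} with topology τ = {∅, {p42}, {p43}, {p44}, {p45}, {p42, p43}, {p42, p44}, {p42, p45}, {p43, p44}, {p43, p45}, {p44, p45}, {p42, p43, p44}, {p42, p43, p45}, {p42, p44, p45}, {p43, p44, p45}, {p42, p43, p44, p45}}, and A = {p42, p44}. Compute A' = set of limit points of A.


A' = ∅

For each x ∈ X, list the open sets U ∈ τ with x ∈ U, then check whether U ∩ (A ∖ {x}) ≠ ∅ for every such U.
  x = p42: open {p42} ∋ x has {p42} ∩ (A ∖ {p42}) = ∅, so x is NOT a limit point.
  x = p43: open {p43} ∋ x has {p43} ∩ (A ∖ {p43}) = ∅, so x is NOT a limit point.
  x = p44: open {p44} ∋ x has {p44} ∩ (A ∖ {p44}) = ∅, so x is NOT a limit point.
  x = p45: open {p45} ∋ x has {p45} ∩ (A ∖ {p45}) = ∅, so x is NOT a limit point.
Collecting: A' = ∅.


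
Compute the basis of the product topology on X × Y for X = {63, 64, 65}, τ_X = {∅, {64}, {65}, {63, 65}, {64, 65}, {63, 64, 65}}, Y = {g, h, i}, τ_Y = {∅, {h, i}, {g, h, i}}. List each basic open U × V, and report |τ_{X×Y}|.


Basis B = {∅ × ∅, {64} × {h, i}, {65} × {h, i}, {64} × {g, h, i}, {65} × {g, h, i}, {63, 65} × {h, i}, {64, 65} × {h, i}, {63, 65} × {g, h, i}, {63, 64, 65} × {h, i}, {64, 65} × {g, h, i}, {63, 64, 65} × {g, h, i}}; |τ_{X×Y}| = 18.

Enumerate products U × V with U ∈ τ_X, V ∈ τ_Y (deduplicated):
  ∅ × ∅ = {} (∅)
  {64} × {h, i} = {(64,h), (64,i)}
  {65} × {h, i} = {(65,h), (65,i)}
  {64} × {g, h, i} = {(64,g), (64,h), (64,i)}
  {65} × {g, h, i} = {(65,g), (65,h), (65,i)}
  {63, 65} × {h, i} = {(63,h), (63,i), (65,h), (65,i)}
  {64, 65} × {h, i} = {(64,h), (64,i), (65,h), (65,i)}
  {63, 65} × {g, h, i} = {(63,g), (63,h), (63,i), (65,g), (65,h), (65,i)}
  {63, 64, 65} × {h, i} = {(63,h), (63,i), (64,h), (64,i), (65,h), (65,i)}
  {64, 65} × {g, h, i} = {(64,g), (64,h), (64,i), (65,g), (65,h), (65,i)}
  {63, 64, 65} × {g, h, i} = {(63,g), (63,h), (63,i), (64,g), (64,h), (64,i), (65,g), (65,h), (65,i)}
These 11 distinct sets form the basis B.
Close under arbitrary unions to get τ_{X×Y}; counting gives |τ_{X×Y}| = 18.


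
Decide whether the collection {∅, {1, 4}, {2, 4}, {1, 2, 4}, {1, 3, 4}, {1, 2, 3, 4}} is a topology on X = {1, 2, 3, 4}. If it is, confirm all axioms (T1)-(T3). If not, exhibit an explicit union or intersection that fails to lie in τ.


τ is NOT a topology on X.

Axiom (T1): ∅ ∈ τ? Yes; X ∈ τ? Yes.
Axiom (T2/T3): check pairwise unions and intersections of members of τ.
Counterexample for (T3): {1, 4} ∩ {2, 4} = {4} ∉ τ. Therefore τ is NOT a topology.


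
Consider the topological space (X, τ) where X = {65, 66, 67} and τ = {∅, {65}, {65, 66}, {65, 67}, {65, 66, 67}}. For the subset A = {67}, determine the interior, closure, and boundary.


int(A) = ∅, cl(A) = {67}, ∂A = {67}.

Closed sets in (X, τ) are complements of opens:
  closed(X, τ) = {∅, {66}, {67}, {66, 67}, {65, 66, 67}}.
int(A) = ⋃ {U ∈ τ : U ⊆ A}. Opens contained in A: ∅.
Taking the union of these: int(A) = ∅.
cl(A) = ⋂ {C closed : A ⊆ C}. Closed sets containing A: {67}, {66, 67}, {65, 66, 67}.
Intersecting these: cl(A) = {67}.
∂A = cl(A) ∖ int(A) = {67} ∖ ∅ = {67}.


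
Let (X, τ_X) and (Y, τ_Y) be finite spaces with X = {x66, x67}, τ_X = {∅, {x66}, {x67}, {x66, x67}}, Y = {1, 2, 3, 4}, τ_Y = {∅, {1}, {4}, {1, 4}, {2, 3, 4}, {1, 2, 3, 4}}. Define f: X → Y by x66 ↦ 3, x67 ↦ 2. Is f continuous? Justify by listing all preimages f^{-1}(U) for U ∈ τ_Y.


f IS continuous.

Compute f^{-1}(U) for each U ∈ τ_Y:
  U = ∅: f^{-1}(U) = ∅ ∈ τ_X ✓.
  U = {1}: f^{-1}(U) = ∅ ∈ τ_X ✓.
  U = {4}: f^{-1}(U) = ∅ ∈ τ_X ✓.
  U = {1, 4}: f^{-1}(U) = ∅ ∈ τ_X ✓.
  U = {2, 3, 4}: f^{-1}(U) = {x66, x67} ∈ τ_X ✓.
  U = {1, 2, 3, 4}: f^{-1}(U) = {x66, x67} ∈ τ_X ✓.
Every preimage lies in τ_X, so f IS continuous.


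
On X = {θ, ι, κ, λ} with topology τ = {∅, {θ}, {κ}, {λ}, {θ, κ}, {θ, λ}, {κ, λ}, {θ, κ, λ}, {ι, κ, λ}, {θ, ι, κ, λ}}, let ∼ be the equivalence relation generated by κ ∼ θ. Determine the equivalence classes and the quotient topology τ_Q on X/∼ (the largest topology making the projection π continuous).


X/∼ = {[θ=κ], [ι], [λ]}; |τ_Q| = 5.

Equivalence classes: [θ=κ], [ι], [λ].
Quotient map π: X → X/∼ sends θ ↦ [θ=κ], ι ↦ [ι], κ ↦ [θ=κ], λ ↦ [λ].
For each subset V ⊆ X/∼, compute π^{-1}(V) ⊆ X and check whether π^{-1}(V) ∈ τ. V is open in τ_Q iff π^{-1}(V) ∈ τ.
  V = {}: π^{-1}(V) = ∅ ∈ τ ✓.
  V = {[θ=κ]}: π^{-1}(V) = {θ, κ} ∈ τ ✓.
  V = {[ι]}: π^{-1}(V) = {ι} ∉ τ ✗.
  V = {[θ=κ], [ι]}: π^{-1}(V) = {θ, ι, κ} ∉ τ ✗.
  V = {[λ]}: π^{-1}(V) = {λ} ∈ τ ✓.
  V = {[θ=κ], [λ]}: π^{-1}(V) = {θ, κ, λ} ∈ τ ✓.
  V = {[ι], [λ]}: π^{-1}(V) = {ι, λ} ∉ τ ✗.
  V = {[θ=κ], [ι], [λ]}: π^{-1}(V) = {θ, ι, κ, λ} ∈ τ ✓.
Open sets in the quotient: τ_Q = {{}, {[θ=κ]}, {[λ]}, {[θ=κ], [λ]}, {[θ=κ], [ι], [λ]}} (5 elements).


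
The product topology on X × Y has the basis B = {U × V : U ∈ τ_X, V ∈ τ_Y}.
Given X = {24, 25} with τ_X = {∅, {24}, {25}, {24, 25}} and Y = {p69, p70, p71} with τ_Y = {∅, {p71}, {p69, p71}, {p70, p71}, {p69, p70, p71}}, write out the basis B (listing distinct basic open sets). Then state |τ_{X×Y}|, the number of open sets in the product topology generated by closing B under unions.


Basis B = {∅ × ∅, {24} × {p71}, {25} × {p71}, {24} × {p69, p71}, {24} × {p70, p71}, {24, 25} × {p71}, {25} × {p69, p71}, {25} × {p70, p71}, {24} × {p69, p70, p71}, {25} × {p69, p70, p71}, {24, 25} × {p69, p71}, {24, 25} × {p70, p71}, {24, 25} × {p69, p70, p71}}; |τ_{X×Y}| = 25.

Enumerate products U × V with U ∈ τ_X, V ∈ τ_Y (deduplicated):
  ∅ × ∅ = {} (∅)
  {24} × {p71} = {(24,p71)}
  {25} × {p71} = {(25,p71)}
  {24} × {p69, p71} = {(24,p69), (24,p71)}
  {24} × {p70, p71} = {(24,p70), (24,p71)}
  {24, 25} × {p71} = {(24,p71), (25,p71)}
  {25} × {p69, p71} = {(25,p69), (25,p71)}
  {25} × {p70, p71} = {(25,p70), (25,p71)}
  {24} × {p69, p70, p71} = {(24,p69), (24,p70), (24,p71)}
  {25} × {p69, p70, p71} = {(25,p69), (25,p70), (25,p71)}
  {24, 25} × {p69, p71} = {(24,p69), (24,p71), (25,p69), (25,p71)}
  {24, 25} × {p70, p71} = {(24,p70), (24,p71), (25,p70), (25,p71)}
  {24, 25} × {p69, p70, p71} = {(24,p69), (24,p70), (24,p71), (25,p69), (25,p70), (25,p71)}
These 13 distinct sets form the basis B.
Close under arbitrary unions to get τ_{X×Y}; counting gives |τ_{X×Y}| = 25.


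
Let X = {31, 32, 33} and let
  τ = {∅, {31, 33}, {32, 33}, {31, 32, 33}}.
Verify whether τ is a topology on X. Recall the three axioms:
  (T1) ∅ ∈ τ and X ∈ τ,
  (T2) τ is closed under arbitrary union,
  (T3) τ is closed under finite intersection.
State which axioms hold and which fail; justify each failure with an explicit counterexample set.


τ is NOT a topology on X.

Axiom (T1): ∅ ∈ τ? Yes; X ∈ τ? Yes.
Axiom (T2/T3): check pairwise unions and intersections of members of τ.
Counterexample for (T3): {31, 33} ∩ {32, 33} = {33} ∉ τ. Therefore τ is NOT a topology.


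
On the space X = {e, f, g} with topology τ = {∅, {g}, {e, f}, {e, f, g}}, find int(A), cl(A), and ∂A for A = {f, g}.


int(A) = {g}, cl(A) = {e, f, g}, ∂A = {e, f}.

Closed sets in (X, τ) are complements of opens:
  closed(X, τ) = {∅, {g}, {e, f}, {e, f, g}}.
int(A) = ⋃ {U ∈ τ : U ⊆ A}. Opens contained in A: ∅, {g}.
Taking the union of these: int(A) = {g}.
cl(A) = ⋂ {C closed : A ⊆ C}. Closed sets containing A: {e, f, g}.
Intersecting these: cl(A) = {e, f, g}.
∂A = cl(A) ∖ int(A) = {e, f, g} ∖ {g} = {e, f}.


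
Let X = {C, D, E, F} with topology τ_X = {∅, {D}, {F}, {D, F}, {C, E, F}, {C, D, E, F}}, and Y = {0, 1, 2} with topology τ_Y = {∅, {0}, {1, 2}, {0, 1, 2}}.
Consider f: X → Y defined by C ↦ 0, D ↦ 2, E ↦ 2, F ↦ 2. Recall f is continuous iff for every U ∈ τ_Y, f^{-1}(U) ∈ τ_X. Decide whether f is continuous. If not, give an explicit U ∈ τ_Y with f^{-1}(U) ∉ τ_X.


f is NOT continuous.

Compute f^{-1}(U) for each U ∈ τ_Y:
  U = ∅: f^{-1}(U) = ∅ ∈ τ_X ✓.
  U = {0}: f^{-1}(U) = {C} ∉ τ_X ✗.
  U = {1, 2}: f^{-1}(U) = {D, E, F} ∉ τ_X ✗.
  U = {0, 1, 2}: f^{-1}(U) = {C, D, E, F} ∈ τ_X ✓.
Found U = {0} with f^{-1}(U) = {C} not in τ_X. Therefore f is NOT continuous.


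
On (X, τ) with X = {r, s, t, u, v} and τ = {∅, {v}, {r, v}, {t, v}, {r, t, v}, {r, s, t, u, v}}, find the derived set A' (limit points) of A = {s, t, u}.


A' = {s, u}

For each x ∈ X, list the open sets U ∈ τ with x ∈ U, then check whether U ∩ (A ∖ {x}) ≠ ∅ for every such U.
  x = r: open {r, v} ∋ x has {r, v} ∩ (A ∖ {r}) = ∅, so x is NOT a limit point.
  x = s: opens ∋ x are {r, s, t, u, v}; each meets A ∖ {s}, so x IS a limit point.
  x = t: open {t, v} ∋ x has {t, v} ∩ (A ∖ {t}) = ∅, so x is NOT a limit point.
  x = u: opens ∋ x are {r, s, t, u, v}; each meets A ∖ {u}, so x IS a limit point.
  x = v: open {v} ∋ x has {v} ∩ (A ∖ {v}) = ∅, so x is NOT a limit point.
Collecting: A' = {s, u}.


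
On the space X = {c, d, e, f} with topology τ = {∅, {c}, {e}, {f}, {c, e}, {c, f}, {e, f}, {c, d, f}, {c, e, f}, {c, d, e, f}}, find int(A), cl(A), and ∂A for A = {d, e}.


int(A) = {e}, cl(A) = {d, e}, ∂A = {d}.

Closed sets in (X, τ) are complements of opens:
  closed(X, τ) = {∅, {d}, {e}, {c, d}, {d, e}, {d, f}, {c, d, e}, {c, d, f}, {d, e, f}, {c, d, e, f}}.
int(A) = ⋃ {U ∈ τ : U ⊆ A}. Opens contained in A: ∅, {e}.
Taking the union of these: int(A) = {e}.
cl(A) = ⋂ {C closed : A ⊆ C}. Closed sets containing A: {d, e}, {c, d, e}, {d, e, f}, {c, d, e, f}.
Intersecting these: cl(A) = {d, e}.
∂A = cl(A) ∖ int(A) = {d, e} ∖ {e} = {d}.


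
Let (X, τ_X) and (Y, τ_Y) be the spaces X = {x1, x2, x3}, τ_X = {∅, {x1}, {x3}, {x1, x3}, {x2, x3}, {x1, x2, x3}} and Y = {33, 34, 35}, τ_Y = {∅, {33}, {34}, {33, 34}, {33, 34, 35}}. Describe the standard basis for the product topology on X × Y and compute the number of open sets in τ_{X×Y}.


Basis B = {∅ × ∅, {x1} × {33}, {x1} × {34}, {x3} × {33}, {x3} × {34}, {x1} × {33, 34}, {x1, x3} × {33}, {x1, x3} × {34}, {x2, x3} × {33}, {x2, x3} × {34}, {x3} × {33, 34}, {x1} × {33, 34, 35}, {x1, x2, x3} × {33}, {x1, x2, x3} × {34}, {x3} × {33, 34, 35}, {x1, x3} × {33, 34}, {x2, x3} × {33, 34}, {x1, x3} × {33, 34, 35}, {x1, x2, x3} × {33, 34}, {x2, x3} × {33, 34, 35}, {x1, x2, x3} × {33, 34, 35}}; |τ_{X×Y}| = 70.

Enumerate products U × V with U ∈ τ_X, V ∈ τ_Y (deduplicated):
  ∅ × ∅ = {} (∅)
  {x1} × {33} = {(x1,33)}
  {x1} × {34} = {(x1,34)}
  {x3} × {33} = {(x3,33)}
  {x3} × {34} = {(x3,34)}
  {x1} × {33, 34} = {(x1,33), (x1,34)}
  {x1, x3} × {33} = {(x1,33), (x3,33)}
  {x1, x3} × {34} = {(x1,34), (x3,34)}
  {x2, x3} × {33} = {(x2,33), (x3,33)}
  {x2, x3} × {34} = {(x2,34), (x3,34)}
  {x3} × {33, 34} = {(x3,33), (x3,34)}
  {x1} × {33, 34, 35} = {(x1,33), (x1,34), (x1,35)}
  {x1, x2, x3} × {33} = {(x1,33), (x2,33), (x3,33)}
  {x1, x2, x3} × {34} = {(x1,34), (x2,34), (x3,34)}
  {x3} × {33, 34, 35} = {(x3,33), (x3,34), (x3,35)}
  {x1, x3} × {33, 34} = {(x1,33), (x1,34), (x3,33), (x3,34)}
  {x2, x3} × {33, 34} = {(x2,33), (x2,34), (x3,33), (x3,34)}
  {x1, x3} × {33, 34, 35} = {(x1,33), (x1,34), (x1,35), (x3,33), (x3,34), (x3,35)}
  {x1, x2, x3} × {33, 34} = {(x1,33), (x1,34), (x2,33), (x2,34), (x3,33), (x3,34)}
  {x2, x3} × {33, 34, 35} = {(x2,33), (x2,34), (x2,35), (x3,33), (x3,34), (x3,35)}
  {x1, x2, x3} × {33, 34, 35} = {(x1,33), (x1,34), (x1,35), (x2,33), (x2,34), (x2,35), (x3,33), (x3,34), (x3,35)}
These 21 distinct sets form the basis B.
Close under arbitrary unions to get τ_{X×Y}; counting gives |τ_{X×Y}| = 70.


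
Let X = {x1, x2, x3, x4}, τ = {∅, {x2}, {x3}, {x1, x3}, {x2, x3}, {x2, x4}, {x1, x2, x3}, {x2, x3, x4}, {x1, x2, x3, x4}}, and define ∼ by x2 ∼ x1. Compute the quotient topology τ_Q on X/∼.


X/∼ = {[x1=x2], [x3], [x4]}; |τ_Q| = 4.

Equivalence classes: [x1=x2], [x3], [x4].
Quotient map π: X → X/∼ sends x1 ↦ [x1=x2], x2 ↦ [x1=x2], x3 ↦ [x3], x4 ↦ [x4].
For each subset V ⊆ X/∼, compute π^{-1}(V) ⊆ X and check whether π^{-1}(V) ∈ τ. V is open in τ_Q iff π^{-1}(V) ∈ τ.
  V = {}: π^{-1}(V) = ∅ ∈ τ ✓.
  V = {[x1=x2]}: π^{-1}(V) = {x1, x2} ∉ τ ✗.
  V = {[x3]}: π^{-1}(V) = {x3} ∈ τ ✓.
  V = {[x1=x2], [x3]}: π^{-1}(V) = {x1, x2, x3} ∈ τ ✓.
  V = {[x4]}: π^{-1}(V) = {x4} ∉ τ ✗.
  V = {[x1=x2], [x4]}: π^{-1}(V) = {x1, x2, x4} ∉ τ ✗.
  V = {[x3], [x4]}: π^{-1}(V) = {x3, x4} ∉ τ ✗.
  V = {[x1=x2], [x3], [x4]}: π^{-1}(V) = {x1, x2, x3, x4} ∈ τ ✓.
Open sets in the quotient: τ_Q = {{}, {[x3]}, {[x1=x2], [x3]}, {[x1=x2], [x3], [x4]}} (4 elements).


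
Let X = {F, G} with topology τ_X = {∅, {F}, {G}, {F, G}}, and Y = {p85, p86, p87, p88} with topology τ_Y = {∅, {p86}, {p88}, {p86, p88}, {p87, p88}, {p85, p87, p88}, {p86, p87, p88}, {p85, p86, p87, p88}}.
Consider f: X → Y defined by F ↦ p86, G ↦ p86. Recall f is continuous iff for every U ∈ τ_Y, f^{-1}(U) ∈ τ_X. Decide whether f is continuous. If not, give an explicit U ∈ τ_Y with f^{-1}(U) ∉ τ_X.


f IS continuous.

Compute f^{-1}(U) for each U ∈ τ_Y:
  U = ∅: f^{-1}(U) = ∅ ∈ τ_X ✓.
  U = {p86}: f^{-1}(U) = {F, G} ∈ τ_X ✓.
  U = {p88}: f^{-1}(U) = ∅ ∈ τ_X ✓.
  U = {p86, p88}: f^{-1}(U) = {F, G} ∈ τ_X ✓.
  U = {p87, p88}: f^{-1}(U) = ∅ ∈ τ_X ✓.
  U = {p85, p87, p88}: f^{-1}(U) = ∅ ∈ τ_X ✓.
  U = {p86, p87, p88}: f^{-1}(U) = {F, G} ∈ τ_X ✓.
  U = {p85, p86, p87, p88}: f^{-1}(U) = {F, G} ∈ τ_X ✓.
Every preimage lies in τ_X, so f IS continuous.


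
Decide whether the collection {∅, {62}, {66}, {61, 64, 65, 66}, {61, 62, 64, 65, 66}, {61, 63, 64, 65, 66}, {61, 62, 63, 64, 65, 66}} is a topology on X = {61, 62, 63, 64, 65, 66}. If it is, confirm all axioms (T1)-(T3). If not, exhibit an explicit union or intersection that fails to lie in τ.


τ is NOT a topology on X.

Axiom (T1): ∅ ∈ τ? Yes; X ∈ τ? Yes.
Axiom (T2/T3): check pairwise unions and intersections of members of τ.
Counterexample for (T2): {62} ∪ {66} = {62, 66} ∉ τ. Therefore τ is NOT a topology.


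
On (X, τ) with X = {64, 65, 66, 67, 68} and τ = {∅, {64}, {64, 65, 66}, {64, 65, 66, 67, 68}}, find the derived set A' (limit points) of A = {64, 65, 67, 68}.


A' = {65, 66, 67, 68}

For each x ∈ X, list the open sets U ∈ τ with x ∈ U, then check whether U ∩ (A ∖ {x}) ≠ ∅ for every such U.
  x = 64: open {64} ∋ x has {64} ∩ (A ∖ {64}) = ∅, so x is NOT a limit point.
  x = 65: opens ∋ x are {64, 65, 66}, {64, 65, 66, 67, 68}; each meets A ∖ {65}, so x IS a limit point.
  x = 66: opens ∋ x are {64, 65, 66}, {64, 65, 66, 67, 68}; each meets A ∖ {66}, so x IS a limit point.
  x = 67: opens ∋ x are {64, 65, 66, 67, 68}; each meets A ∖ {67}, so x IS a limit point.
  x = 68: opens ∋ x are {64, 65, 66, 67, 68}; each meets A ∖ {68}, so x IS a limit point.
Collecting: A' = {65, 66, 67, 68}.


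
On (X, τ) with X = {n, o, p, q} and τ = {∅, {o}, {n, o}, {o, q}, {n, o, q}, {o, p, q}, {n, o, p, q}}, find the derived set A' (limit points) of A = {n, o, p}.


A' = {n, p, q}

For each x ∈ X, list the open sets U ∈ τ with x ∈ U, then check whether U ∩ (A ∖ {x}) ≠ ∅ for every such U.
  x = n: opens ∋ x are {n, o}, {n, o, q}, {n, o, p, q}; each meets A ∖ {n}, so x IS a limit point.
  x = o: open {o} ∋ x has {o} ∩ (A ∖ {o}) = ∅, so x is NOT a limit point.
  x = p: opens ∋ x are {o, p, q}, {n, o, p, q}; each meets A ∖ {p}, so x IS a limit point.
  x = q: opens ∋ x are {o, q}, {n, o, q}, {o, p, q}, {n, o, p, q}; each meets A ∖ {q}, so x IS a limit point.
Collecting: A' = {n, p, q}.


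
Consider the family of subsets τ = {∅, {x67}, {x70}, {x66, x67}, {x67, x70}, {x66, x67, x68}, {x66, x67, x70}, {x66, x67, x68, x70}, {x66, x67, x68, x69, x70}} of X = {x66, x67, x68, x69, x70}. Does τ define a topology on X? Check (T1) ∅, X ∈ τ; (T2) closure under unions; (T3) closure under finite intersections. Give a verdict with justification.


τ IS a topology on X.

Axiom (T1): ∅ ∈ τ? Yes; X ∈ τ? Yes.
Axiom (T2/T3): check pairwise unions and intersections of members of τ.
All pairwise intersections and unions checked — each lies in τ. Therefore τ satisfies (T1), (T2), (T3): it IS a topology on X.


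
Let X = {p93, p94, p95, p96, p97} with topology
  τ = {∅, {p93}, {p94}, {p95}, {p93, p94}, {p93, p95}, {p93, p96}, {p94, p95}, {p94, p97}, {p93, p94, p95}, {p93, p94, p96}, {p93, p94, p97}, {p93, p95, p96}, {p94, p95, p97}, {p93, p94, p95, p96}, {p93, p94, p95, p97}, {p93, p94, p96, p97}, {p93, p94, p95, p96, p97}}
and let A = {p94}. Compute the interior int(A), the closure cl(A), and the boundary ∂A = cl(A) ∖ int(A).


int(A) = {p94}, cl(A) = {p94, p97}, ∂A = {p97}.

Closed sets in (X, τ) are complements of opens:
  closed(X, τ) = {∅, {p95}, {p96}, {p97}, {p93, p96}, {p94, p97}, {p95, p96}, {p95, p97}, {p96, p97}, {p93, p95, p96}, {p93, p96, p97}, {p94, p95, p97}, {p94, p96, p97}, {p95, p96, p97}, {p93, p94, p96, p97}, {p93, p95, p96, p97}, {p94, p95, p96, p97}, {p93, p94, p95, p96, p97}}.
int(A) = ⋃ {U ∈ τ : U ⊆ A}. Opens contained in A: ∅, {p94}.
Taking the union of these: int(A) = {p94}.
cl(A) = ⋂ {C closed : A ⊆ C}. Closed sets containing A: {p94, p97}, {p94, p95, p97}, {p94, p96, p97}, {p93, p94, p96, p97}, {p94, p95, p96, p97}, {p93, p94, p95, p96, p97}.
Intersecting these: cl(A) = {p94, p97}.
∂A = cl(A) ∖ int(A) = {p94, p97} ∖ {p94} = {p97}.


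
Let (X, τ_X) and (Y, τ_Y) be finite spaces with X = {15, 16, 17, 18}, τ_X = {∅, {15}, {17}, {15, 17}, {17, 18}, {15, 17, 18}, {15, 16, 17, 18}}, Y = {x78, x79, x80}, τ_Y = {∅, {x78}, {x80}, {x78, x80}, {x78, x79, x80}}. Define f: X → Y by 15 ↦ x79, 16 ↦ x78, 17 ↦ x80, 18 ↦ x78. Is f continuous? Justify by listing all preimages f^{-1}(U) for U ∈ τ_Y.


f is NOT continuous.

Compute f^{-1}(U) for each U ∈ τ_Y:
  U = ∅: f^{-1}(U) = ∅ ∈ τ_X ✓.
  U = {x78}: f^{-1}(U) = {16, 18} ∉ τ_X ✗.
  U = {x80}: f^{-1}(U) = {17} ∈ τ_X ✓.
  U = {x78, x80}: f^{-1}(U) = {16, 17, 18} ∉ τ_X ✗.
  U = {x78, x79, x80}: f^{-1}(U) = {15, 16, 17, 18} ∈ τ_X ✓.
Found U = {x78} with f^{-1}(U) = {16, 18} not in τ_X. Therefore f is NOT continuous.


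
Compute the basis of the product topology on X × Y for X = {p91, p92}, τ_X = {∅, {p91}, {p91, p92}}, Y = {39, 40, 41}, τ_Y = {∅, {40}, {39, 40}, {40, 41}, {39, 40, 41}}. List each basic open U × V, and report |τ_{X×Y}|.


Basis B = {∅ × ∅, {p91} × {40}, {p91} × {39, 40}, {p91} × {40, 41}, {p91, p92} × {40}, {p91} × {39, 40, 41}, {p91, p92} × {39, 40}, {p91, p92} × {40, 41}, {p91, p92} × {39, 40, 41}}; |τ_{X×Y}| = 14.

Enumerate products U × V with U ∈ τ_X, V ∈ τ_Y (deduplicated):
  ∅ × ∅ = {} (∅)
  {p91} × {40} = {(p91,40)}
  {p91} × {39, 40} = {(p91,39), (p91,40)}
  {p91} × {40, 41} = {(p91,40), (p91,41)}
  {p91, p92} × {40} = {(p91,40), (p92,40)}
  {p91} × {39, 40, 41} = {(p91,39), (p91,40), (p91,41)}
  {p91, p92} × {39, 40} = {(p91,39), (p91,40), (p92,39), (p92,40)}
  {p91, p92} × {40, 41} = {(p91,40), (p91,41), (p92,40), (p92,41)}
  {p91, p92} × {39, 40, 41} = {(p91,39), (p91,40), (p91,41), (p92,39), (p92,40), (p92,41)}
These 9 distinct sets form the basis B.
Close under arbitrary unions to get τ_{X×Y}; counting gives |τ_{X×Y}| = 14.


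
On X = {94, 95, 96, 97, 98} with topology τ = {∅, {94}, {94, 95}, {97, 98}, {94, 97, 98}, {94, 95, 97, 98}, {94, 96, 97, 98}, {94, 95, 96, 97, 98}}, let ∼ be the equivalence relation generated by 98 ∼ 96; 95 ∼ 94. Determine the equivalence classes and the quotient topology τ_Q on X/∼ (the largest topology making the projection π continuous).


X/∼ = {[94=95], [96=98], [97]}; |τ_Q| = 3.

Equivalence classes: [94=95], [96=98], [97].
Quotient map π: X → X/∼ sends 94 ↦ [94=95], 95 ↦ [94=95], 96 ↦ [96=98], 97 ↦ [97], 98 ↦ [96=98].
For each subset V ⊆ X/∼, compute π^{-1}(V) ⊆ X and check whether π^{-1}(V) ∈ τ. V is open in τ_Q iff π^{-1}(V) ∈ τ.
  V = {}: π^{-1}(V) = ∅ ∈ τ ✓.
  V = {[94=95]}: π^{-1}(V) = {94, 95} ∈ τ ✓.
  V = {[96=98]}: π^{-1}(V) = {96, 98} ∉ τ ✗.
  V = {[94=95], [96=98]}: π^{-1}(V) = {94, 95, 96, 98} ∉ τ ✗.
  V = {[97]}: π^{-1}(V) = {97} ∉ τ ✗.
  V = {[94=95], [97]}: π^{-1}(V) = {94, 95, 97} ∉ τ ✗.
  V = {[96=98], [97]}: π^{-1}(V) = {96, 97, 98} ∉ τ ✗.
  V = {[94=95], [96=98], [97]}: π^{-1}(V) = {94, 95, 96, 97, 98} ∈ τ ✓.
Open sets in the quotient: τ_Q = {{}, {[94=95]}, {[94=95], [96=98], [97]}} (3 elements).


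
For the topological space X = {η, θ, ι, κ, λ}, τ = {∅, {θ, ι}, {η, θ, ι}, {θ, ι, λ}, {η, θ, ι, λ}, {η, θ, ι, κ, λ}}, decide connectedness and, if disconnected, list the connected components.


(X, τ) is connected.

Find clopen sets (U ∈ τ with X ∖ U ∈ τ):
  U = ∅, X ∖ U = {η, θ, ι, κ, λ} — both open, so U is clopen.
  U = {η, θ, ι, κ, λ}, X ∖ U = ∅ — both open, so U is clopen.
Only trivial clopens (∅ and X) exist, so (X, τ) is connected.
Compute connected components by grouping points that agree on all clopens:
  component: {η, θ, ι, κ, λ}


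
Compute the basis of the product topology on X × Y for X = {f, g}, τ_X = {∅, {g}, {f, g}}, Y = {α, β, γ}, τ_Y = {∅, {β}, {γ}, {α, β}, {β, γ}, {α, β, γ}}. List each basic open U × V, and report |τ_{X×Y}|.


Basis B = {∅ × ∅, {g} × {β}, {g} × {γ}, {f, g} × {β}, {f, g} × {γ}, {g} × {α, β}, {g} × {β, γ}, {g} × {α, β, γ}, {f, g} × {α, β}, {f, g} × {β, γ}, {f, g} × {α, β, γ}}; |τ_{X×Y}| = 18.

Enumerate products U × V with U ∈ τ_X, V ∈ τ_Y (deduplicated):
  ∅ × ∅ = {} (∅)
  {g} × {β} = {(g,β)}
  {g} × {γ} = {(g,γ)}
  {f, g} × {β} = {(f,β), (g,β)}
  {f, g} × {γ} = {(f,γ), (g,γ)}
  {g} × {α, β} = {(g,α), (g,β)}
  {g} × {β, γ} = {(g,β), (g,γ)}
  {g} × {α, β, γ} = {(g,α), (g,β), (g,γ)}
  {f, g} × {α, β} = {(f,α), (f,β), (g,α), (g,β)}
  {f, g} × {β, γ} = {(f,β), (f,γ), (g,β), (g,γ)}
  {f, g} × {α, β, γ} = {(f,α), (f,β), (f,γ), (g,α), (g,β), (g,γ)}
These 11 distinct sets form the basis B.
Close under arbitrary unions to get τ_{X×Y}; counting gives |τ_{X×Y}| = 18.


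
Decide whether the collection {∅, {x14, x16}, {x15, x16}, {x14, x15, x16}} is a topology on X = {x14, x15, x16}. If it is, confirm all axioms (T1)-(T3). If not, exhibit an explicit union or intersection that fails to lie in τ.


τ is NOT a topology on X.

Axiom (T1): ∅ ∈ τ? Yes; X ∈ τ? Yes.
Axiom (T2/T3): check pairwise unions and intersections of members of τ.
Counterexample for (T3): {x14, x16} ∩ {x15, x16} = {x16} ∉ τ. Therefore τ is NOT a topology.


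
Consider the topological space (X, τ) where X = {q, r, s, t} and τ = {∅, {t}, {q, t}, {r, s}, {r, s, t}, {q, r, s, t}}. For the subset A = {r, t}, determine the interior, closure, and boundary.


int(A) = {t}, cl(A) = {q, r, s, t}, ∂A = {q, r, s}.

Closed sets in (X, τ) are complements of opens:
  closed(X, τ) = {∅, {q}, {q, t}, {r, s}, {q, r, s}, {q, r, s, t}}.
int(A) = ⋃ {U ∈ τ : U ⊆ A}. Opens contained in A: ∅, {t}.
Taking the union of these: int(A) = {t}.
cl(A) = ⋂ {C closed : A ⊆ C}. Closed sets containing A: {q, r, s, t}.
Intersecting these: cl(A) = {q, r, s, t}.
∂A = cl(A) ∖ int(A) = {q, r, s, t} ∖ {t} = {q, r, s}.


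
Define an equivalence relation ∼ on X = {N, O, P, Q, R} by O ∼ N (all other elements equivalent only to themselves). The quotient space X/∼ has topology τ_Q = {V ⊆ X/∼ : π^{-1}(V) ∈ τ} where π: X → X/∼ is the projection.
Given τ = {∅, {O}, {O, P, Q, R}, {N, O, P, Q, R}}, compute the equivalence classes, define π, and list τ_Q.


X/∼ = {[N=O], [P], [Q], [R]}; |τ_Q| = 2.

Equivalence classes: [N=O], [P], [Q], [R].
Quotient map π: X → X/∼ sends N ↦ [N=O], O ↦ [N=O], P ↦ [P], Q ↦ [Q], R ↦ [R].
For each subset V ⊆ X/∼, compute π^{-1}(V) ⊆ X and check whether π^{-1}(V) ∈ τ. V is open in τ_Q iff π^{-1}(V) ∈ τ.
  V = {}: π^{-1}(V) = ∅ ∈ τ ✓.
  V = {[N=O]}: π^{-1}(V) = {N, O} ∉ τ ✗.
  V = {[P]}: π^{-1}(V) = {P} ∉ τ ✗.
  V = {[N=O], [P]}: π^{-1}(V) = {N, O, P} ∉ τ ✗.
  V = {[Q]}: π^{-1}(V) = {Q} ∉ τ ✗.
  V = {[N=O], [Q]}: π^{-1}(V) = {N, O, Q} ∉ τ ✗.
  V = {[P], [Q]}: π^{-1}(V) = {P, Q} ∉ τ ✗.
  V = {[N=O], [P], [Q]}: π^{-1}(V) = {N, O, P, Q} ∉ τ ✗.
  V = {[R]}: π^{-1}(V) = {R} ∉ τ ✗.
  V = {[N=O], [R]}: π^{-1}(V) = {N, O, R} ∉ τ ✗.
  V = {[P], [R]}: π^{-1}(V) = {P, R} ∉ τ ✗.
  V = {[N=O], [P], [R]}: π^{-1}(V) = {N, O, P, R} ∉ τ ✗.
  V = {[Q], [R]}: π^{-1}(V) = {Q, R} ∉ τ ✗.
  V = {[N=O], [Q], [R]}: π^{-1}(V) = {N, O, Q, R} ∉ τ ✗.
  V = {[P], [Q], [R]}: π^{-1}(V) = {P, Q, R} ∉ τ ✗.
  V = {[N=O], [P], [Q], [R]}: π^{-1}(V) = {N, O, P, Q, R} ∈ τ ✓.
Open sets in the quotient: τ_Q = {{}, {[N=O], [P], [Q], [R]}} (2 elements).


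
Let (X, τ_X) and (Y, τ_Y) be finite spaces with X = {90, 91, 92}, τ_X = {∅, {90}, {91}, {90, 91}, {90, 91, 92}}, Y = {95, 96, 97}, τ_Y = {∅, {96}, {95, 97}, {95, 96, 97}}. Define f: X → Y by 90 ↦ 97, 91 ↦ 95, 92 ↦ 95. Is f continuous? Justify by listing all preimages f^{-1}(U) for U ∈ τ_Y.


f IS continuous.

Compute f^{-1}(U) for each U ∈ τ_Y:
  U = ∅: f^{-1}(U) = ∅ ∈ τ_X ✓.
  U = {96}: f^{-1}(U) = ∅ ∈ τ_X ✓.
  U = {95, 97}: f^{-1}(U) = {90, 91, 92} ∈ τ_X ✓.
  U = {95, 96, 97}: f^{-1}(U) = {90, 91, 92} ∈ τ_X ✓.
Every preimage lies in τ_X, so f IS continuous.


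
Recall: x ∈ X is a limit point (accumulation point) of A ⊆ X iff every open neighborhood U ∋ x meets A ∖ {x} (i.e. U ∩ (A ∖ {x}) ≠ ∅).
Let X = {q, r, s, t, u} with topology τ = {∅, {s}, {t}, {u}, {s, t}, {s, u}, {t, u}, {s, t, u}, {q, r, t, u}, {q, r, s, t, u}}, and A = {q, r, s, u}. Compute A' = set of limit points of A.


A' = {q, r}

For each x ∈ X, list the open sets U ∈ τ with x ∈ U, then check whether U ∩ (A ∖ {x}) ≠ ∅ for every such U.
  x = q: opens ∋ x are {q, r, t, u}, {q, r, s, t, u}; each meets A ∖ {q}, so x IS a limit point.
  x = r: opens ∋ x are {q, r, t, u}, {q, r, s, t, u}; each meets A ∖ {r}, so x IS a limit point.
  x = s: open {s} ∋ x has {s} ∩ (A ∖ {s}) = ∅, so x is NOT a limit point.
  x = t: open {t} ∋ x has {t} ∩ (A ∖ {t}) = ∅, so x is NOT a limit point.
  x = u: open {u} ∋ x has {u} ∩ (A ∖ {u}) = ∅, so x is NOT a limit point.
Collecting: A' = {q, r}.


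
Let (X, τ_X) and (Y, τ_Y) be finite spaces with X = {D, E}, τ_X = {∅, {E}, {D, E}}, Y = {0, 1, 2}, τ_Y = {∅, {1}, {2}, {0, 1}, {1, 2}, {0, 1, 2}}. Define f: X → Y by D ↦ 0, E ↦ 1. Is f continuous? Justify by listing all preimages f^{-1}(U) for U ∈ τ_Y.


f IS continuous.

Compute f^{-1}(U) for each U ∈ τ_Y:
  U = ∅: f^{-1}(U) = ∅ ∈ τ_X ✓.
  U = {1}: f^{-1}(U) = {E} ∈ τ_X ✓.
  U = {2}: f^{-1}(U) = ∅ ∈ τ_X ✓.
  U = {0, 1}: f^{-1}(U) = {D, E} ∈ τ_X ✓.
  U = {1, 2}: f^{-1}(U) = {E} ∈ τ_X ✓.
  U = {0, 1, 2}: f^{-1}(U) = {D, E} ∈ τ_X ✓.
Every preimage lies in τ_X, so f IS continuous.


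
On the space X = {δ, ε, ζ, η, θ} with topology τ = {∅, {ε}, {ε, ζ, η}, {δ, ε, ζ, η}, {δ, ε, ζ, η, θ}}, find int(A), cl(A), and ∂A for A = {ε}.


int(A) = {ε}, cl(A) = {δ, ε, ζ, η, θ}, ∂A = {δ, ζ, η, θ}.

Closed sets in (X, τ) are complements of opens:
  closed(X, τ) = {∅, {θ}, {δ, θ}, {δ, ζ, η, θ}, {δ, ε, ζ, η, θ}}.
int(A) = ⋃ {U ∈ τ : U ⊆ A}. Opens contained in A: ∅, {ε}.
Taking the union of these: int(A) = {ε}.
cl(A) = ⋂ {C closed : A ⊆ C}. Closed sets containing A: {δ, ε, ζ, η, θ}.
Intersecting these: cl(A) = {δ, ε, ζ, η, θ}.
∂A = cl(A) ∖ int(A) = {δ, ε, ζ, η, θ} ∖ {ε} = {δ, ζ, η, θ}.


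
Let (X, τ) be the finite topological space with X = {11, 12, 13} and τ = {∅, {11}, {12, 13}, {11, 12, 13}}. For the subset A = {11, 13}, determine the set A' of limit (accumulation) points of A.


A' = {12}

For each x ∈ X, list the open sets U ∈ τ with x ∈ U, then check whether U ∩ (A ∖ {x}) ≠ ∅ for every such U.
  x = 11: open {11} ∋ x has {11} ∩ (A ∖ {11}) = ∅, so x is NOT a limit point.
  x = 12: opens ∋ x are {12, 13}, {11, 12, 13}; each meets A ∖ {12}, so x IS a limit point.
  x = 13: open {12, 13} ∋ x has {12, 13} ∩ (A ∖ {13}) = ∅, so x is NOT a limit point.
Collecting: A' = {12}.


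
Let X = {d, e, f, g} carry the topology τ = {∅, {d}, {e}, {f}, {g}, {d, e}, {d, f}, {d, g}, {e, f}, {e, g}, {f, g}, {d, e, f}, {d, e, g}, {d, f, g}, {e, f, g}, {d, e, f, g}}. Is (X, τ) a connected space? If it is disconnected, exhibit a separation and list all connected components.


(X, τ) is disconnected; components = [{d}, {e}, {f}, {g}].

Find clopen sets (U ∈ τ with X ∖ U ∈ τ):
  U = ∅, X ∖ U = {d, e, f, g} — both open, so U is clopen.
  U = {d}, X ∖ U = {e, f, g} — both open, so U is clopen.
  U = {e}, X ∖ U = {d, f, g} — both open, so U is clopen.
  U = {f}, X ∖ U = {d, e, g} — both open, so U is clopen.
  U = {g}, X ∖ U = {d, e, f} — both open, so U is clopen.
  U = {d, e}, X ∖ U = {f, g} — both open, so U is clopen.
  U = {d, f}, X ∖ U = {e, g} — both open, so U is clopen.
  U = {d, g}, X ∖ U = {e, f} — both open, so U is clopen.
  U = {e, f}, X ∖ U = {d, g} — both open, so U is clopen.
  U = {e, g}, X ∖ U = {d, f} — both open, so U is clopen.
  U = {f, g}, X ∖ U = {d, e} — both open, so U is clopen.
  U = {d, e, f}, X ∖ U = {g} — both open, so U is clopen.
  U = {d, e, g}, X ∖ U = {f} — both open, so U is clopen.
  U = {d, f, g}, X ∖ U = {e} — both open, so U is clopen.
  U = {e, f, g}, X ∖ U = {d} — both open, so U is clopen.
  U = {d, e, f, g}, X ∖ U = ∅ — both open, so U is clopen.
Nontrivial clopen(s) exist: e.g. {e}. So (X, τ) is disconnected.
Compute connected components by grouping points that agree on all clopens:
  component: {d}
  component: {e}
  component: {f}
  component: {g}


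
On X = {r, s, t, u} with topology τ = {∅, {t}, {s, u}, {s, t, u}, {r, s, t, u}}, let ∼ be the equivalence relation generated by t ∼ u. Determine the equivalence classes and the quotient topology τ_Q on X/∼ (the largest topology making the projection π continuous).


X/∼ = {[r], [s], [t=u]}; |τ_Q| = 3.

Equivalence classes: [r], [s], [t=u].
Quotient map π: X → X/∼ sends r ↦ [r], s ↦ [s], t ↦ [t=u], u ↦ [t=u].
For each subset V ⊆ X/∼, compute π^{-1}(V) ⊆ X and check whether π^{-1}(V) ∈ τ. V is open in τ_Q iff π^{-1}(V) ∈ τ.
  V = {}: π^{-1}(V) = ∅ ∈ τ ✓.
  V = {[r]}: π^{-1}(V) = {r} ∉ τ ✗.
  V = {[s]}: π^{-1}(V) = {s} ∉ τ ✗.
  V = {[r], [s]}: π^{-1}(V) = {r, s} ∉ τ ✗.
  V = {[t=u]}: π^{-1}(V) = {t, u} ∉ τ ✗.
  V = {[r], [t=u]}: π^{-1}(V) = {r, t, u} ∉ τ ✗.
  V = {[s], [t=u]}: π^{-1}(V) = {s, t, u} ∈ τ ✓.
  V = {[r], [s], [t=u]}: π^{-1}(V) = {r, s, t, u} ∈ τ ✓.
Open sets in the quotient: τ_Q = {{}, {[s], [t=u]}, {[r], [s], [t=u]}} (3 elements).


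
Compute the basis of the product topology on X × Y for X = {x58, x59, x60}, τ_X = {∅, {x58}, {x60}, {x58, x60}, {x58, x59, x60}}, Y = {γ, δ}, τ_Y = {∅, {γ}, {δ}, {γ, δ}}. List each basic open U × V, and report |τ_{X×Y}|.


Basis B = {∅ × ∅, {x58} × {γ}, {x58} × {δ}, {x60} × {γ}, {x60} × {δ}, {x58} × {γ, δ}, {x58, x60} × {γ}, {x58, x60} × {δ}, {x60} × {γ, δ}, {x58, x59, x60} × {γ}, {x58, x59, x60} × {δ}, {x58, x60} × {γ, δ}, {x58, x59, x60} × {γ, δ}}; |τ_{X×Y}| = 25.

Enumerate products U × V with U ∈ τ_X, V ∈ τ_Y (deduplicated):
  ∅ × ∅ = {} (∅)
  {x58} × {γ} = {(x58,γ)}
  {x58} × {δ} = {(x58,δ)}
  {x60} × {γ} = {(x60,γ)}
  {x60} × {δ} = {(x60,δ)}
  {x58} × {γ, δ} = {(x58,γ), (x58,δ)}
  {x58, x60} × {γ} = {(x58,γ), (x60,γ)}
  {x58, x60} × {δ} = {(x58,δ), (x60,δ)}
  {x60} × {γ, δ} = {(x60,γ), (x60,δ)}
  {x58, x59, x60} × {γ} = {(x58,γ), (x59,γ), (x60,γ)}
  {x58, x59, x60} × {δ} = {(x58,δ), (x59,δ), (x60,δ)}
  {x58, x60} × {γ, δ} = {(x58,γ), (x58,δ), (x60,γ), (x60,δ)}
  {x58, x59, x60} × {γ, δ} = {(x58,γ), (x58,δ), (x59,γ), (x59,δ), (x60,γ), (x60,δ)}
These 13 distinct sets form the basis B.
Close under arbitrary unions to get τ_{X×Y}; counting gives |τ_{X×Y}| = 25.


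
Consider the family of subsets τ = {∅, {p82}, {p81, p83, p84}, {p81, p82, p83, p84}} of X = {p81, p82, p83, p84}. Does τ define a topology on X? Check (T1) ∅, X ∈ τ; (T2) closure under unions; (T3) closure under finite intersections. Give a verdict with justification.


τ IS a topology on X.

Axiom (T1): ∅ ∈ τ? Yes; X ∈ τ? Yes.
Axiom (T2/T3): check pairwise unions and intersections of members of τ.
All pairwise intersections and unions checked — each lies in τ. Therefore τ satisfies (T1), (T2), (T3): it IS a topology on X.


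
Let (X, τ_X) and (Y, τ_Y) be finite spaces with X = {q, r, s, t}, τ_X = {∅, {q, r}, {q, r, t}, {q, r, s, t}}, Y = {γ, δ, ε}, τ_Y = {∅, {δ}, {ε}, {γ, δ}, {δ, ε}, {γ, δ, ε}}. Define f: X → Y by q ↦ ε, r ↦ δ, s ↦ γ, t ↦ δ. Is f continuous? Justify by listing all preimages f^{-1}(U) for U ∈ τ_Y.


f is NOT continuous.

Compute f^{-1}(U) for each U ∈ τ_Y:
  U = ∅: f^{-1}(U) = ∅ ∈ τ_X ✓.
  U = {δ}: f^{-1}(U) = {r, t} ∉ τ_X ✗.
  U = {ε}: f^{-1}(U) = {q} ∉ τ_X ✗.
  U = {γ, δ}: f^{-1}(U) = {r, s, t} ∉ τ_X ✗.
  U = {δ, ε}: f^{-1}(U) = {q, r, t} ∈ τ_X ✓.
  U = {γ, δ, ε}: f^{-1}(U) = {q, r, s, t} ∈ τ_X ✓.
Found U = {δ} with f^{-1}(U) = {r, t} not in τ_X. Therefore f is NOT continuous.


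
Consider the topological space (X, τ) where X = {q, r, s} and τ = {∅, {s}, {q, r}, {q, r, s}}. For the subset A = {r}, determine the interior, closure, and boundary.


int(A) = ∅, cl(A) = {q, r}, ∂A = {q, r}.

Closed sets in (X, τ) are complements of opens:
  closed(X, τ) = {∅, {s}, {q, r}, {q, r, s}}.
int(A) = ⋃ {U ∈ τ : U ⊆ A}. Opens contained in A: ∅.
Taking the union of these: int(A) = ∅.
cl(A) = ⋂ {C closed : A ⊆ C}. Closed sets containing A: {q, r}, {q, r, s}.
Intersecting these: cl(A) = {q, r}.
∂A = cl(A) ∖ int(A) = {q, r} ∖ ∅ = {q, r}.


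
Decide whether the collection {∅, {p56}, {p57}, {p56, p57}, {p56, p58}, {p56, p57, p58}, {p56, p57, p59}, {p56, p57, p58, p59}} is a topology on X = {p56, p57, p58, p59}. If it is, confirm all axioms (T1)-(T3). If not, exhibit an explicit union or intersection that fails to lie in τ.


τ IS a topology on X.

Axiom (T1): ∅ ∈ τ? Yes; X ∈ τ? Yes.
Axiom (T2/T3): check pairwise unions and intersections of members of τ.
All pairwise intersections and unions checked — each lies in τ. Therefore τ satisfies (T1), (T2), (T3): it IS a topology on X.


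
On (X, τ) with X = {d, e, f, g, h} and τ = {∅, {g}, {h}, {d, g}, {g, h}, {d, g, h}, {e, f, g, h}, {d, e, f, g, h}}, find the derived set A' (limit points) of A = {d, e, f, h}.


A' = {e, f}

For each x ∈ X, list the open sets U ∈ τ with x ∈ U, then check whether U ∩ (A ∖ {x}) ≠ ∅ for every such U.
  x = d: open {d, g} ∋ x has {d, g} ∩ (A ∖ {d}) = ∅, so x is NOT a limit point.
  x = e: opens ∋ x are {e, f, g, h}, {d, e, f, g, h}; each meets A ∖ {e}, so x IS a limit point.
  x = f: opens ∋ x are {e, f, g, h}, {d, e, f, g, h}; each meets A ∖ {f}, so x IS a limit point.
  x = g: open {g} ∋ x has {g} ∩ (A ∖ {g}) = ∅, so x is NOT a limit point.
  x = h: open {h} ∋ x has {h} ∩ (A ∖ {h}) = ∅, so x is NOT a limit point.
Collecting: A' = {e, f}.


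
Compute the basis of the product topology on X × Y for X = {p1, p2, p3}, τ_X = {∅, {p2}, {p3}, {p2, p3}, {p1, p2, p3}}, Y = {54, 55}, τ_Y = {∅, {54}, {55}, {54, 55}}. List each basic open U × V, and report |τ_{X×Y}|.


Basis B = {∅ × ∅, {p2} × {54}, {p2} × {55}, {p3} × {54}, {p3} × {55}, {p2} × {54, 55}, {p2, p3} × {54}, {p2, p3} × {55}, {p3} × {54, 55}, {p1, p2, p3} × {54}, {p1, p2, p3} × {55}, {p2, p3} × {54, 55}, {p1, p2, p3} × {54, 55}}; |τ_{X×Y}| = 25.

Enumerate products U × V with U ∈ τ_X, V ∈ τ_Y (deduplicated):
  ∅ × ∅ = {} (∅)
  {p2} × {54} = {(p2,54)}
  {p2} × {55} = {(p2,55)}
  {p3} × {54} = {(p3,54)}
  {p3} × {55} = {(p3,55)}
  {p2} × {54, 55} = {(p2,54), (p2,55)}
  {p2, p3} × {54} = {(p2,54), (p3,54)}
  {p2, p3} × {55} = {(p2,55), (p3,55)}
  {p3} × {54, 55} = {(p3,54), (p3,55)}
  {p1, p2, p3} × {54} = {(p1,54), (p2,54), (p3,54)}
  {p1, p2, p3} × {55} = {(p1,55), (p2,55), (p3,55)}
  {p2, p3} × {54, 55} = {(p2,54), (p2,55), (p3,54), (p3,55)}
  {p1, p2, p3} × {54, 55} = {(p1,54), (p1,55), (p2,54), (p2,55), (p3,54), (p3,55)}
These 13 distinct sets form the basis B.
Close under arbitrary unions to get τ_{X×Y}; counting gives |τ_{X×Y}| = 25.


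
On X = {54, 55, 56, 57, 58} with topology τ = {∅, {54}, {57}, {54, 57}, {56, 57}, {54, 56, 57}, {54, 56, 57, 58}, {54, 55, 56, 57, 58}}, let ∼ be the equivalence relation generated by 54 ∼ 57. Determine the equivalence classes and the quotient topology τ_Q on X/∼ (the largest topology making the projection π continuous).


X/∼ = {[54=57], [55], [56], [58]}; |τ_Q| = 5.

Equivalence classes: [54=57], [55], [56], [58].
Quotient map π: X → X/∼ sends 54 ↦ [54=57], 55 ↦ [55], 56 ↦ [56], 57 ↦ [54=57], 58 ↦ [58].
For each subset V ⊆ X/∼, compute π^{-1}(V) ⊆ X and check whether π^{-1}(V) ∈ τ. V is open in τ_Q iff π^{-1}(V) ∈ τ.
  V = {}: π^{-1}(V) = ∅ ∈ τ ✓.
  V = {[54=57]}: π^{-1}(V) = {54, 57} ∈ τ ✓.
  V = {[55]}: π^{-1}(V) = {55} ∉ τ ✗.
  V = {[54=57], [55]}: π^{-1}(V) = {54, 55, 57} ∉ τ ✗.
  V = {[56]}: π^{-1}(V) = {56} ∉ τ ✗.
  V = {[54=57], [56]}: π^{-1}(V) = {54, 56, 57} ∈ τ ✓.
  V = {[55], [56]}: π^{-1}(V) = {55, 56} ∉ τ ✗.
  V = {[54=57], [55], [56]}: π^{-1}(V) = {54, 55, 56, 57} ∉ τ ✗.
  V = {[58]}: π^{-1}(V) = {58} ∉ τ ✗.
  V = {[54=57], [58]}: π^{-1}(V) = {54, 57, 58} ∉ τ ✗.
  V = {[55], [58]}: π^{-1}(V) = {55, 58} ∉ τ ✗.
  V = {[54=57], [55], [58]}: π^{-1}(V) = {54, 55, 57, 58} ∉ τ ✗.
  V = {[56], [58]}: π^{-1}(V) = {56, 58} ∉ τ ✗.
  V = {[54=57], [56], [58]}: π^{-1}(V) = {54, 56, 57, 58} ∈ τ ✓.
  V = {[55], [56], [58]}: π^{-1}(V) = {55, 56, 58} ∉ τ ✗.
  V = {[54=57], [55], [56], [58]}: π^{-1}(V) = {54, 55, 56, 57, 58} ∈ τ ✓.
Open sets in the quotient: τ_Q = {{}, {[54=57]}, {[54=57], [56]}, {[54=57], [56], [58]}, {[54=57], [55], [56], [58]}} (5 elements).
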